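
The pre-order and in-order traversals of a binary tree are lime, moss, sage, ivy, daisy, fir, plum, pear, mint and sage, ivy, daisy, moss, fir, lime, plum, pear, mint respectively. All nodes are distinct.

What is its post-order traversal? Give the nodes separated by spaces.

daisy ivy sage fir moss mint pear plum lime

The first element of pre-order is the root; it splits in-order into left and right subtrees.
Root lime: left subtree has 5 nodes {sage, ivy, daisy, moss, fir}, right has 3 {plum, pear, mint}.
  Root moss: left subtree has 3 nodes {sage, ivy, daisy}, right has 1 {fir}.
    Root sage: left subtree has 0 nodes { }, right has 2 {ivy, daisy}.
      Root ivy: left subtree has 0 nodes { }, right has 1 {daisy}.
  Root plum: left subtree has 0 nodes { }, right has 2 {pear, mint}.
    Root pear: left subtree has 0 nodes { }, right has 1 {mint}.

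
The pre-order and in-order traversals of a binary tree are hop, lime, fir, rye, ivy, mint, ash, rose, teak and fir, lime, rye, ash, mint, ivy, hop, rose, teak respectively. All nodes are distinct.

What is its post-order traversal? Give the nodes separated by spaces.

The first element of pre-order is the root; it splits in-order into left and right subtrees.
Root hop: left subtree has 6 nodes {fir, lime, rye, ash, mint, ivy}, right has 2 {rose, teak}.
  Root lime: left subtree has 1 node {fir}, right has 4 {rye, ash, mint, ivy}.
    Root rye: left subtree has 0 nodes { }, right has 3 {ash, mint, ivy}.
      Root ivy: left subtree has 2 nodes {ash, mint}, right has 0 { }.
        Root mint: left subtree has 1 node {ash}, right has 0 { }.
  Root rose: left subtree has 0 nodes { }, right has 1 {teak}.

fir ash mint ivy rye lime teak rose hop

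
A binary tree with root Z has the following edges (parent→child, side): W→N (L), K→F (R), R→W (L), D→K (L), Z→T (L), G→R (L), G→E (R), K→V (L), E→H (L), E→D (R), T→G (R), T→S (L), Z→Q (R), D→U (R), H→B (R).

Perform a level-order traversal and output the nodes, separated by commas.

Level-order visits nodes level by level from the root, left to right within each level.
Level 0: Z
Level 1: T, Q
Level 2: S, G
Level 3: R, E
Level 4: W, H, D
Level 5: N, B, K, U
Level 6: V, F

Z, T, Q, S, G, R, E, W, H, D, N, B, K, U, V, F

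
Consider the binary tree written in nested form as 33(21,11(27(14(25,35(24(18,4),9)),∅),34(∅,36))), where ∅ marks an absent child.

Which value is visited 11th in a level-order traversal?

Level-order visits nodes level by level from the root, left to right within each level.
Level 0: 33
Level 1: 21, 11
Level 2: 27, 34
Level 3: 14, 36
Level 4: 25, 35
Level 5: 24, 9
Level 6: 18, 4
Full level-order sequence: 33, 21, 11, 27, 34, 14, 36, 25, 35, 24, 9, 18, 4.

9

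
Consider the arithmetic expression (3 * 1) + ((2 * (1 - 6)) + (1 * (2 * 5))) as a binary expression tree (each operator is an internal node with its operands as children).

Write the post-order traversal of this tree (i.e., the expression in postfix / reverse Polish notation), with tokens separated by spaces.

3 1 * 2 1 6 - * 1 2 5 * * + +

Post-order on an expression tree gives postfix notation: for each operator, emit left operand, right operand, then the operator.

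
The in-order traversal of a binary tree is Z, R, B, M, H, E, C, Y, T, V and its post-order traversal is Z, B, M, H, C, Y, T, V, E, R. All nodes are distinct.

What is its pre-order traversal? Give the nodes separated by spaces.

The last element of post-order is the root; it splits in-order into left and right subtrees.
Root R: left subtree has 1 node {Z}, right has 8 {B, M, H, E, C, Y, T, V}.
  Root E: left subtree has 3 nodes {B, M, H}, right has 4 {C, Y, T, V}.
    Root H: left subtree has 2 nodes {B, M}, right has 0 { }.
      Root M: left subtree has 1 node {B}, right has 0 { }.
    Root V: left subtree has 3 nodes {C, Y, T}, right has 0 { }.
      Root T: left subtree has 2 nodes {C, Y}, right has 0 { }.
        Root Y: left subtree has 1 node {C}, right has 0 { }.

R Z E H M B V T Y C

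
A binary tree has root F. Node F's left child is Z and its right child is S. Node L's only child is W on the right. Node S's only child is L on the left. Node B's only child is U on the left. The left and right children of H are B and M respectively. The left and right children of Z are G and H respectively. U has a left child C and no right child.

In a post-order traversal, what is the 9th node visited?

Post-order visits the left subtree, then the right subtree, then the node.
At F: go left to Z.
  At Z: go left to G.
    G is a leaf — visit G.
  At Z: go right to H.
    At H: go left to B.
      At B: go left to U.
        At U: go left to C.
          C is a leaf — visit C.
        At U: no right child.
        Visit U.
      At B: no right child.
      Visit B.
    At H: go right to M.
      M is a leaf — visit M.
    Visit H.
  Visit Z.
At F: go right to S.
  At S: go left to L.
    At L: no left child.
    At L: go right to W.
      W is a leaf — visit W.
    Visit L.
  At S: no right child.
  Visit S.
Visit F.
Full post-order sequence: G, C, U, B, M, H, Z, W, L, S, F.

L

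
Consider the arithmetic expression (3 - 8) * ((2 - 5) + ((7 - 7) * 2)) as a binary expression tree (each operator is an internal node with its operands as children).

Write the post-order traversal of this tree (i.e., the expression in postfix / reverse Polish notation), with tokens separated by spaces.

3 8 - 2 5 - 7 7 - 2 * + *

Post-order on an expression tree gives postfix notation: for each operator, emit left operand, right operand, then the operator.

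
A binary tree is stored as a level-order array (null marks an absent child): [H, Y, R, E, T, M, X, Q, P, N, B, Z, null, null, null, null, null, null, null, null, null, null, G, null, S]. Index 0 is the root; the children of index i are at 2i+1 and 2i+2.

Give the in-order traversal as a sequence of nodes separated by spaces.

Q E P Y N T B G H Z S M R X

In-order visits the left subtree, then the node, then the right subtree.
At H: go left to Y.
  At Y: go left to E.
    At E: go left to Q.
      Q is a leaf — visit Q.
    Visit E.
    At E: go right to P.
      P is a leaf — visit P.
  Visit Y.
  At Y: go right to T.
    At T: go left to N.
      N is a leaf — visit N.
    Visit T.
    At T: go right to B.
      At B: no left child.
      Visit B.
      At B: go right to G.
        G is a leaf — visit G.
Visit H.
At H: go right to R.
  At R: go left to M.
    At M: go left to Z.
      At Z: no left child.
      Visit Z.
      At Z: go right to S.
        S is a leaf — visit S.
    Visit M.
    At M: no right child.
  Visit R.
  At R: go right to X.
    X is a leaf — visit X.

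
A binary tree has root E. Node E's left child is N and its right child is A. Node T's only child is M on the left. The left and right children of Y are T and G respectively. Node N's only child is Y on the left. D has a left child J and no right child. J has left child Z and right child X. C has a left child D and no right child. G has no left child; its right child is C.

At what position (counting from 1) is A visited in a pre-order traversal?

12

Pre-order visits the node, then its left subtree, then its right subtree.
Visit E.
At E: go left to N.
  Visit N.
  At N: go left to Y.
    Visit Y.
    At Y: go left to T.
      Visit T.
      At T: go left to M.
        M is a leaf — visit M.
      At T: no right child.
    At Y: go right to G.
      Visit G.
      At G: no left child.
      At G: go right to C.
        Visit C.
        At C: go left to D.
          Visit D.
          At D: go left to J.
            Visit J.
            At J: go left to Z.
              Z is a leaf — visit Z.
            At J: go right to X.
              X is a leaf — visit X.
          At D: no right child.
        At C: no right child.
  At N: no right child.
At E: go right to A.
  A is a leaf — visit A.
Full pre-order sequence: E, N, Y, T, M, G, C, D, J, Z, X, A.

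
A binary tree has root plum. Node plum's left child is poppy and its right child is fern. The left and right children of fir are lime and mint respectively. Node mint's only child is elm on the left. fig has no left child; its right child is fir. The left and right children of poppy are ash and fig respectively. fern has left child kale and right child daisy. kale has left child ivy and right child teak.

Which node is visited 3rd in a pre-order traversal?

ash

Pre-order visits the node, then its left subtree, then its right subtree.
Visit plum.
At plum: go left to poppy.
  Visit poppy.
  At poppy: go left to ash.
    ash is a leaf — visit ash.
  At poppy: go right to fig.
    Visit fig.
    At fig: no left child.
    At fig: go right to fir.
      Visit fir.
      At fir: go left to lime.
        lime is a leaf — visit lime.
      At fir: go right to mint.
        Visit mint.
        At mint: go left to elm.
          elm is a leaf — visit elm.
        At mint: no right child.
At plum: go right to fern.
  Visit fern.
  At fern: go left to kale.
    Visit kale.
    At kale: go left to ivy.
      ivy is a leaf — visit ivy.
    At kale: go right to teak.
      teak is a leaf — visit teak.
  At fern: go right to daisy.
    daisy is a leaf — visit daisy.
Full pre-order sequence: plum, poppy, ash, fig, fir, lime, mint, elm, fern, kale, ivy, teak, daisy.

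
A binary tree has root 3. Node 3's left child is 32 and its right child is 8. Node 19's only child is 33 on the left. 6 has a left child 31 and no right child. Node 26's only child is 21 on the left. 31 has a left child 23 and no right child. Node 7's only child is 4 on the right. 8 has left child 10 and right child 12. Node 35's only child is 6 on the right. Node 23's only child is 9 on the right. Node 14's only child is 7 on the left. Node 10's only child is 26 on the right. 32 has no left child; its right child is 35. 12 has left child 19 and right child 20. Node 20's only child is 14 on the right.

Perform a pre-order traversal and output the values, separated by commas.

3, 32, 35, 6, 31, 23, 9, 8, 10, 26, 21, 12, 19, 33, 20, 14, 7, 4

Pre-order visits the node, then its left subtree, then its right subtree.
Visit 3.
At 3: go left to 32.
  Visit 32.
  At 32: no left child.
  At 32: go right to 35.
    Visit 35.
    At 35: no left child.
    At 35: go right to 6.
      Visit 6.
      At 6: go left to 31.
        Visit 31.
        At 31: go left to 23.
          Visit 23.
          At 23: no left child.
          At 23: go right to 9.
            9 is a leaf — visit 9.
        At 31: no right child.
      At 6: no right child.
At 3: go right to 8.
  Visit 8.
  At 8: go left to 10.
    Visit 10.
    At 10: no left child.
    At 10: go right to 26.
      Visit 26.
      At 26: go left to 21.
        21 is a leaf — visit 21.
      At 26: no right child.
  At 8: go right to 12.
    Visit 12.
    At 12: go left to 19.
      Visit 19.
      At 19: go left to 33.
        33 is a leaf — visit 33.
      At 19: no right child.
    At 12: go right to 20.
      Visit 20.
      At 20: no left child.
      At 20: go right to 14.
        Visit 14.
        At 14: go left to 7.
          Visit 7.
          At 7: no left child.
          At 7: go right to 4.
            4 is a leaf — visit 4.
        At 14: no right child.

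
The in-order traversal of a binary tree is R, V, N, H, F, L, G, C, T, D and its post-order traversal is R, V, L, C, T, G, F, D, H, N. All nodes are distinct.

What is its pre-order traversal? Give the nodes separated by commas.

The last element of post-order is the root; it splits in-order into left and right subtrees.
Root N: left subtree has 2 nodes {R, V}, right has 7 {H, F, L, G, C, T, D}.
  Root V: left subtree has 1 node {R}, right has 0 { }.
  Root H: left subtree has 0 nodes { }, right has 6 {F, L, G, C, T, D}.
    Root D: left subtree has 5 nodes {F, L, G, C, T}, right has 0 { }.
      Root F: left subtree has 0 nodes { }, right has 4 {L, G, C, T}.
        Root G: left subtree has 1 node {L}, right has 2 {C, T}.
          Root T: left subtree has 1 node {C}, right has 0 { }.

N, V, R, H, D, F, G, L, T, C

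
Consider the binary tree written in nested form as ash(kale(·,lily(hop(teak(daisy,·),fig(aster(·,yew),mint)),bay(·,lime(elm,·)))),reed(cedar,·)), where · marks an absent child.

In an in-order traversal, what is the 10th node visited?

In-order visits the left subtree, then the node, then the right subtree.
At ash: go left to kale.
  At kale: no left child.
  Visit kale.
  At kale: go right to lily.
    At lily: go left to hop.
      At hop: go left to teak.
        At teak: go left to daisy.
          daisy is a leaf — visit daisy.
        Visit teak.
        At teak: no right child.
      Visit hop.
      At hop: go right to fig.
        At fig: go left to aster.
          At aster: no left child.
          Visit aster.
          At aster: go right to yew.
            yew is a leaf — visit yew.
        Visit fig.
        At fig: go right to mint.
          mint is a leaf — visit mint.
    Visit lily.
    At lily: go right to bay.
      At bay: no left child.
      Visit bay.
      At bay: go right to lime.
        At lime: go left to elm.
          elm is a leaf — visit elm.
        Visit lime.
        At lime: no right child.
Visit ash.
At ash: go right to reed.
  At reed: go left to cedar.
    cedar is a leaf — visit cedar.
  Visit reed.
  At reed: no right child.
Full in-order sequence: kale, daisy, teak, hop, aster, yew, fig, mint, lily, bay, elm, lime, ash, cedar, reed.

bay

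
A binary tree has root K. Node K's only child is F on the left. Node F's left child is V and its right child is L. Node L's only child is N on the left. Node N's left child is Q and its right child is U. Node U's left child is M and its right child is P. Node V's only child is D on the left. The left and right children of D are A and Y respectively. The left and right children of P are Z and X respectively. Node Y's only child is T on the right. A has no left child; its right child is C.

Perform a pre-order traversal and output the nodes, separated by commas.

K, F, V, D, A, C, Y, T, L, N, Q, U, M, P, Z, X

Pre-order visits the node, then its left subtree, then its right subtree.
Visit K.
At K: go left to F.
  Visit F.
  At F: go left to V.
    Visit V.
    At V: go left to D.
      Visit D.
      At D: go left to A.
        Visit A.
        At A: no left child.
        At A: go right to C.
          C is a leaf — visit C.
      At D: go right to Y.
        Visit Y.
        At Y: no left child.
        At Y: go right to T.
          T is a leaf — visit T.
    At V: no right child.
  At F: go right to L.
    Visit L.
    At L: go left to N.
      Visit N.
      At N: go left to Q.
        Q is a leaf — visit Q.
      At N: go right to U.
        Visit U.
        At U: go left to M.
          M is a leaf — visit M.
        At U: go right to P.
          Visit P.
          At P: go left to Z.
            Z is a leaf — visit Z.
          At P: go right to X.
            X is a leaf — visit X.
    At L: no right child.
At K: no right child.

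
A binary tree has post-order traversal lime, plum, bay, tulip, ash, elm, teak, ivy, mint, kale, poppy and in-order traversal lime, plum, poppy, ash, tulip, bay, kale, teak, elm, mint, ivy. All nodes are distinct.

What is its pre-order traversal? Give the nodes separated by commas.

The last element of post-order is the root; it splits in-order into left and right subtrees.
Root poppy: left subtree has 2 nodes {lime, plum}, right has 8 {ash, tulip, bay, kale, teak, elm, mint, ivy}.
  Root plum: left subtree has 1 node {lime}, right has 0 { }.
  Root kale: left subtree has 3 nodes {ash, tulip, bay}, right has 4 {teak, elm, mint, ivy}.
    Root ash: left subtree has 0 nodes { }, right has 2 {tulip, bay}.
      Root tulip: left subtree has 0 nodes { }, right has 1 {bay}.
    Root mint: left subtree has 2 nodes {teak, elm}, right has 1 {ivy}.
      Root teak: left subtree has 0 nodes { }, right has 1 {elm}.

poppy, plum, lime, kale, ash, tulip, bay, mint, teak, elm, ivy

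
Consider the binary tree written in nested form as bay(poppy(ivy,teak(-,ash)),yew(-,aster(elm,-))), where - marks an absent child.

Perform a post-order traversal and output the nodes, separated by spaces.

ivy ash teak poppy elm aster yew bay

Post-order visits the left subtree, then the right subtree, then the node.
At bay: go left to poppy.
  At poppy: go left to ivy.
    ivy is a leaf — visit ivy.
  At poppy: go right to teak.
    At teak: no left child.
    At teak: go right to ash.
      ash is a leaf — visit ash.
    Visit teak.
  Visit poppy.
At bay: go right to yew.
  At yew: no left child.
  At yew: go right to aster.
    At aster: go left to elm.
      elm is a leaf — visit elm.
    At aster: no right child.
    Visit aster.
  Visit yew.
Visit bay.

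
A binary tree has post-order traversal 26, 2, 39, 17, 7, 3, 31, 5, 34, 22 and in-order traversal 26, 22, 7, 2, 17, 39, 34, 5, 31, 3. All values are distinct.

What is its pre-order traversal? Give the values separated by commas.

The last element of post-order is the root; it splits in-order into left and right subtrees.
Root 22: left subtree has 1 node {26}, right has 8 {7, 2, 17, 39, 34, 5, 31, 3}.
  Root 34: left subtree has 4 nodes {7, 2, 17, 39}, right has 3 {5, 31, 3}.
    Root 7: left subtree has 0 nodes { }, right has 3 {2, 17, 39}.
      Root 17: left subtree has 1 node {2}, right has 1 {39}.
    Root 5: left subtree has 0 nodes { }, right has 2 {31, 3}.
      Root 31: left subtree has 0 nodes { }, right has 1 {3}.

22, 26, 34, 7, 17, 2, 39, 5, 31, 3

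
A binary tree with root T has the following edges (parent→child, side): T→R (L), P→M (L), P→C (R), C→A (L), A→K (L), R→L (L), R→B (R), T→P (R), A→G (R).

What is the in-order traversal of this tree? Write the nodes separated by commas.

In-order visits the left subtree, then the node, then the right subtree.
At T: go left to R.
  At R: go left to L.
    L is a leaf — visit L.
  Visit R.
  At R: go right to B.
    B is a leaf — visit B.
Visit T.
At T: go right to P.
  At P: go left to M.
    M is a leaf — visit M.
  Visit P.
  At P: go right to C.
    At C: go left to A.
      At A: go left to K.
        K is a leaf — visit K.
      Visit A.
      At A: go right to G.
        G is a leaf — visit G.
    Visit C.
    At C: no right child.

L, R, B, T, M, P, K, A, G, C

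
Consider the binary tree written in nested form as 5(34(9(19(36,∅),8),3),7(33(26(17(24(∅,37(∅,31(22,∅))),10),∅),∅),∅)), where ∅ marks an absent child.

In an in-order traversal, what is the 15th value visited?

In-order visits the left subtree, then the node, then the right subtree.
At 5: go left to 34.
  At 34: go left to 9.
    At 9: go left to 19.
      At 19: go left to 36.
        36 is a leaf — visit 36.
      Visit 19.
      At 19: no right child.
    Visit 9.
    At 9: go right to 8.
      8 is a leaf — visit 8.
  Visit 34.
  At 34: go right to 3.
    3 is a leaf — visit 3.
Visit 5.
At 5: go right to 7.
  At 7: go left to 33.
    At 33: go left to 26.
      At 26: go left to 17.
        At 17: go left to 24.
          At 24: no left child.
          Visit 24.
          At 24: go right to 37.
            At 37: no left child.
            Visit 37.
            At 37: go right to 31.
              At 31: go left to 22.
                22 is a leaf — visit 22.
              Visit 31.
              At 31: no right child.
        Visit 17.
        At 17: go right to 10.
          10 is a leaf — visit 10.
      Visit 26.
      At 26: no right child.
    Visit 33.
    At 33: no right child.
  Visit 7.
  At 7: no right child.
Full in-order sequence: 36, 19, 9, 8, 34, 3, 5, 24, 37, 22, 31, 17, 10, 26, 33, 7.

33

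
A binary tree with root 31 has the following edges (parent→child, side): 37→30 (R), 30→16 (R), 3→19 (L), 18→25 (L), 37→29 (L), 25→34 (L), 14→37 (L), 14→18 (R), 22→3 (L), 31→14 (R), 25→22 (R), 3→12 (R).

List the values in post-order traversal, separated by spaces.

29 16 30 37 34 19 12 3 22 25 18 14 31

Post-order visits the left subtree, then the right subtree, then the node.
At 31: no left child.
At 31: go right to 14.
  At 14: go left to 37.
    At 37: go left to 29.
      29 is a leaf — visit 29.
    At 37: go right to 30.
      At 30: no left child.
      At 30: go right to 16.
        16 is a leaf — visit 16.
      Visit 30.
    Visit 37.
  At 14: go right to 18.
    At 18: go left to 25.
      At 25: go left to 34.
        34 is a leaf — visit 34.
      At 25: go right to 22.
        At 22: go left to 3.
          At 3: go left to 19.
            19 is a leaf — visit 19.
          At 3: go right to 12.
            12 is a leaf — visit 12.
          Visit 3.
        At 22: no right child.
        Visit 22.
      Visit 25.
    At 18: no right child.
    Visit 18.
  Visit 14.
Visit 31.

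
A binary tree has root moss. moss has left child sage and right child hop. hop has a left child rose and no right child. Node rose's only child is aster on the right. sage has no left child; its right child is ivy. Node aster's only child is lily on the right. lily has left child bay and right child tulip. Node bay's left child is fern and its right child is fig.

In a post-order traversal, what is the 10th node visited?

hop

Post-order visits the left subtree, then the right subtree, then the node.
At moss: go left to sage.
  At sage: no left child.
  At sage: go right to ivy.
    ivy is a leaf — visit ivy.
  Visit sage.
At moss: go right to hop.
  At hop: go left to rose.
    At rose: no left child.
    At rose: go right to aster.
      At aster: no left child.
      At aster: go right to lily.
        At lily: go left to bay.
          At bay: go left to fern.
            fern is a leaf — visit fern.
          At bay: go right to fig.
            fig is a leaf — visit fig.
          Visit bay.
        At lily: go right to tulip.
          tulip is a leaf — visit tulip.
        Visit lily.
      Visit aster.
    Visit rose.
  At hop: no right child.
  Visit hop.
Visit moss.
Full post-order sequence: ivy, sage, fern, fig, bay, tulip, lily, aster, rose, hop, moss.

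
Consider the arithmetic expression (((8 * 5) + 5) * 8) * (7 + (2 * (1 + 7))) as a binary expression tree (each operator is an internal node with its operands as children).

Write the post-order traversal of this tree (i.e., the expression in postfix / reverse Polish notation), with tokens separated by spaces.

Post-order on an expression tree gives postfix notation: for each operator, emit left operand, right operand, then the operator.

8 5 * 5 + 8 * 7 2 1 7 + * + *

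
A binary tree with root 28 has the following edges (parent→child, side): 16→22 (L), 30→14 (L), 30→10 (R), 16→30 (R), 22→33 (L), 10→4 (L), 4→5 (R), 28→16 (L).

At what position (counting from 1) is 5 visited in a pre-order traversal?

9

Pre-order visits the node, then its left subtree, then its right subtree.
Visit 28.
At 28: go left to 16.
  Visit 16.
  At 16: go left to 22.
    Visit 22.
    At 22: go left to 33.
      33 is a leaf — visit 33.
    At 22: no right child.
  At 16: go right to 30.
    Visit 30.
    At 30: go left to 14.
      14 is a leaf — visit 14.
    At 30: go right to 10.
      Visit 10.
      At 10: go left to 4.
        Visit 4.
        At 4: no left child.
        At 4: go right to 5.
          5 is a leaf — visit 5.
      At 10: no right child.
At 28: no right child.
Full pre-order sequence: 28, 16, 22, 33, 30, 14, 10, 4, 5.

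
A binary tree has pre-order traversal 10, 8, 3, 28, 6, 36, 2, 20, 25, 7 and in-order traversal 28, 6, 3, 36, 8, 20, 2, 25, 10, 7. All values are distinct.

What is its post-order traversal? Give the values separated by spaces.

The first element of pre-order is the root; it splits in-order into left and right subtrees.
Root 10: left subtree has 8 nodes {28, 6, 3, 36, 8, 20, 2, 25}, right has 1 {7}.
  Root 8: left subtree has 4 nodes {28, 6, 3, 36}, right has 3 {20, 2, 25}.
    Root 3: left subtree has 2 nodes {28, 6}, right has 1 {36}.
      Root 28: left subtree has 0 nodes { }, right has 1 {6}.
    Root 2: left subtree has 1 node {20}, right has 1 {25}.

6 28 36 3 20 25 2 8 7 10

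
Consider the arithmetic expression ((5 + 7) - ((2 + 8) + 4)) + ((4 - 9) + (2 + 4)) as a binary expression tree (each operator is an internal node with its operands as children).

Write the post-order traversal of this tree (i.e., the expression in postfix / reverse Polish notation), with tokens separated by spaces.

5 7 + 2 8 + 4 + - 4 9 - 2 4 + + +

Post-order on an expression tree gives postfix notation: for each operator, emit left operand, right operand, then the operator.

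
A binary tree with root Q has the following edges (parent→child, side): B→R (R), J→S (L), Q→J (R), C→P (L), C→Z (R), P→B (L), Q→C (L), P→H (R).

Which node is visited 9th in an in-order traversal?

In-order visits the left subtree, then the node, then the right subtree.
At Q: go left to C.
  At C: go left to P.
    At P: go left to B.
      At B: no left child.
      Visit B.
      At B: go right to R.
        R is a leaf — visit R.
    Visit P.
    At P: go right to H.
      H is a leaf — visit H.
  Visit C.
  At C: go right to Z.
    Z is a leaf — visit Z.
Visit Q.
At Q: go right to J.
  At J: go left to S.
    S is a leaf — visit S.
  Visit J.
  At J: no right child.
Full in-order sequence: B, R, P, H, C, Z, Q, S, J.

J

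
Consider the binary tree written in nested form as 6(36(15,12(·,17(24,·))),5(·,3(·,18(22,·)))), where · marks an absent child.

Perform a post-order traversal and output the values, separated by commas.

15, 24, 17, 12, 36, 22, 18, 3, 5, 6

Post-order visits the left subtree, then the right subtree, then the node.
At 6: go left to 36.
  At 36: go left to 15.
    15 is a leaf — visit 15.
  At 36: go right to 12.
    At 12: no left child.
    At 12: go right to 17.
      At 17: go left to 24.
        24 is a leaf — visit 24.
      At 17: no right child.
      Visit 17.
    Visit 12.
  Visit 36.
At 6: go right to 5.
  At 5: no left child.
  At 5: go right to 3.
    At 3: no left child.
    At 3: go right to 18.
      At 18: go left to 22.
        22 is a leaf — visit 22.
      At 18: no right child.
      Visit 18.
    Visit 3.
  Visit 5.
Visit 6.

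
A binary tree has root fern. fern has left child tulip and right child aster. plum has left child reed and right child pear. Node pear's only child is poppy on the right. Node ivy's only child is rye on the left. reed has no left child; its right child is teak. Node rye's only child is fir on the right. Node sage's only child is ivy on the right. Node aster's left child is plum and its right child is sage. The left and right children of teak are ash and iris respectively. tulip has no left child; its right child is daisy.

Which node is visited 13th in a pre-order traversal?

ivy

Pre-order visits the node, then its left subtree, then its right subtree.
Visit fern.
At fern: go left to tulip.
  Visit tulip.
  At tulip: no left child.
  At tulip: go right to daisy.
    daisy is a leaf — visit daisy.
At fern: go right to aster.
  Visit aster.
  At aster: go left to plum.
    Visit plum.
    At plum: go left to reed.
      Visit reed.
      At reed: no left child.
      At reed: go right to teak.
        Visit teak.
        At teak: go left to ash.
          ash is a leaf — visit ash.
        At teak: go right to iris.
          iris is a leaf — visit iris.
    At plum: go right to pear.
      Visit pear.
      At pear: no left child.
      At pear: go right to poppy.
        poppy is a leaf — visit poppy.
  At aster: go right to sage.
    Visit sage.
    At sage: no left child.
    At sage: go right to ivy.
      Visit ivy.
      At ivy: go left to rye.
        Visit rye.
        At rye: no left child.
        At rye: go right to fir.
          fir is a leaf — visit fir.
      At ivy: no right child.
Full pre-order sequence: fern, tulip, daisy, aster, plum, reed, teak, ash, iris, pear, poppy, sage, ivy, rye, fir.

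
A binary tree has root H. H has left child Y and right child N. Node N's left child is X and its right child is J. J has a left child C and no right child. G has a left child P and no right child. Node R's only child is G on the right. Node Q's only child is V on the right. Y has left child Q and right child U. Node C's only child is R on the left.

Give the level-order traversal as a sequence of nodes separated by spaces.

Level-order visits nodes level by level from the root, left to right within each level.
Level 0: H
Level 1: Y, N
Level 2: Q, U, X, J
Level 3: V, C
Level 4: R
Level 5: G
Level 6: P

H Y N Q U X J V C R G P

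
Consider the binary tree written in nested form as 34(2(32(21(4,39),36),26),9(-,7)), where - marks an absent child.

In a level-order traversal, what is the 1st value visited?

34

Level-order visits nodes level by level from the root, left to right within each level.
Level 0: 34
Level 1: 2, 9
Level 2: 32, 26, 7
Level 3: 21, 36
Level 4: 4, 39
Full level-order sequence: 34, 2, 9, 32, 26, 7, 21, 36, 4, 39.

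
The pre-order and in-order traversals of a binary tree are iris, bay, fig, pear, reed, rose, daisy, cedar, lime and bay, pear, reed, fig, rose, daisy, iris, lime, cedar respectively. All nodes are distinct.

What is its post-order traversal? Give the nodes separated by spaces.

reed pear daisy rose fig bay lime cedar iris

The first element of pre-order is the root; it splits in-order into left and right subtrees.
Root iris: left subtree has 6 nodes {bay, pear, reed, fig, rose, daisy}, right has 2 {lime, cedar}.
  Root bay: left subtree has 0 nodes { }, right has 5 {pear, reed, fig, rose, daisy}.
    Root fig: left subtree has 2 nodes {pear, reed}, right has 2 {rose, daisy}.
      Root pear: left subtree has 0 nodes { }, right has 1 {reed}.
      Root rose: left subtree has 0 nodes { }, right has 1 {daisy}.
  Root cedar: left subtree has 1 node {lime}, right has 0 { }.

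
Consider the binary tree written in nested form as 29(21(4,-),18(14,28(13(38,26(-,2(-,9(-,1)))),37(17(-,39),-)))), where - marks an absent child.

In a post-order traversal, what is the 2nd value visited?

21

Post-order visits the left subtree, then the right subtree, then the node.
At 29: go left to 21.
  At 21: go left to 4.
    4 is a leaf — visit 4.
  At 21: no right child.
  Visit 21.
At 29: go right to 18.
  At 18: go left to 14.
    14 is a leaf — visit 14.
  At 18: go right to 28.
    At 28: go left to 13.
      At 13: go left to 38.
        38 is a leaf — visit 38.
      At 13: go right to 26.
        At 26: no left child.
        At 26: go right to 2.
          At 2: no left child.
          At 2: go right to 9.
            At 9: no left child.
            At 9: go right to 1.
              1 is a leaf — visit 1.
            Visit 9.
          Visit 2.
        Visit 26.
      Visit 13.
    At 28: go right to 37.
      At 37: go left to 17.
        At 17: no left child.
        At 17: go right to 39.
          39 is a leaf — visit 39.
        Visit 17.
      At 37: no right child.
      Visit 37.
    Visit 28.
  Visit 18.
Visit 29.
Full post-order sequence: 4, 21, 14, 38, 1, 9, 2, 26, 13, 39, 17, 37, 28, 18, 29.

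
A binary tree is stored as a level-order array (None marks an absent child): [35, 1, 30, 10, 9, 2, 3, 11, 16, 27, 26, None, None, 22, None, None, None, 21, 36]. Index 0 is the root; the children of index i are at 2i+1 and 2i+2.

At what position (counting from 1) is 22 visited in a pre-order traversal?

14

Pre-order visits the node, then its left subtree, then its right subtree.
Visit 35.
At 35: go left to 1.
  Visit 1.
  At 1: go left to 10.
    Visit 10.
    At 10: go left to 11.
      11 is a leaf — visit 11.
    At 10: go right to 16.
      Visit 16.
      At 16: go left to 21.
        21 is a leaf — visit 21.
      At 16: go right to 36.
        36 is a leaf — visit 36.
  At 1: go right to 9.
    Visit 9.
    At 9: go left to 27.
      27 is a leaf — visit 27.
    At 9: go right to 26.
      26 is a leaf — visit 26.
At 35: go right to 30.
  Visit 30.
  At 30: go left to 2.
    2 is a leaf — visit 2.
  At 30: go right to 3.
    Visit 3.
    At 3: go left to 22.
      22 is a leaf — visit 22.
    At 3: no right child.
Full pre-order sequence: 35, 1, 10, 11, 16, 21, 36, 9, 27, 26, 30, 2, 3, 22.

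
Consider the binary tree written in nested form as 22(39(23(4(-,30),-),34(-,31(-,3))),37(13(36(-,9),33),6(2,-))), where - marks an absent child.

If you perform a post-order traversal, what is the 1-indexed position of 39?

7

Post-order visits the left subtree, then the right subtree, then the node.
At 22: go left to 39.
  At 39: go left to 23.
    At 23: go left to 4.
      At 4: no left child.
      At 4: go right to 30.
        30 is a leaf — visit 30.
      Visit 4.
    At 23: no right child.
    Visit 23.
  At 39: go right to 34.
    At 34: no left child.
    At 34: go right to 31.
      At 31: no left child.
      At 31: go right to 3.
        3 is a leaf — visit 3.
      Visit 31.
    Visit 34.
  Visit 39.
At 22: go right to 37.
  At 37: go left to 13.
    At 13: go left to 36.
      At 36: no left child.
      At 36: go right to 9.
        9 is a leaf — visit 9.
      Visit 36.
    At 13: go right to 33.
      33 is a leaf — visit 33.
    Visit 13.
  At 37: go right to 6.
    At 6: go left to 2.
      2 is a leaf — visit 2.
    At 6: no right child.
    Visit 6.
  Visit 37.
Visit 22.
Full post-order sequence: 30, 4, 23, 3, 31, 34, 39, 9, 36, 33, 13, 2, 6, 37, 22.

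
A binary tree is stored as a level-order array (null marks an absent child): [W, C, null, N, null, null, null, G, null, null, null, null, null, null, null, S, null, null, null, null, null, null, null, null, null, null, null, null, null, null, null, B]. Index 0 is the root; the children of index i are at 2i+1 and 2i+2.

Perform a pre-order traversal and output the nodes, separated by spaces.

W C N G S B

Pre-order visits the node, then its left subtree, then its right subtree.
Visit W.
At W: go left to C.
  Visit C.
  At C: go left to N.
    Visit N.
    At N: go left to G.
      Visit G.
      At G: go left to S.
        Visit S.
        At S: go left to B.
          B is a leaf — visit B.
        At S: no right child.
      At G: no right child.
    At N: no right child.
  At C: no right child.
At W: no right child.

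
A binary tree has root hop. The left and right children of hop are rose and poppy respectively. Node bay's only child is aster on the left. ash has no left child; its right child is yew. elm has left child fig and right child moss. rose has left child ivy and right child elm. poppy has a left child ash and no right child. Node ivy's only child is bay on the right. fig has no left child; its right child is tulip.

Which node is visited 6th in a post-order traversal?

Post-order visits the left subtree, then the right subtree, then the node.
At hop: go left to rose.
  At rose: go left to ivy.
    At ivy: no left child.
    At ivy: go right to bay.
      At bay: go left to aster.
        aster is a leaf — visit aster.
      At bay: no right child.
      Visit bay.
    Visit ivy.
  At rose: go right to elm.
    At elm: go left to fig.
      At fig: no left child.
      At fig: go right to tulip.
        tulip is a leaf — visit tulip.
      Visit fig.
    At elm: go right to moss.
      moss is a leaf — visit moss.
    Visit elm.
  Visit rose.
At hop: go right to poppy.
  At poppy: go left to ash.
    At ash: no left child.
    At ash: go right to yew.
      yew is a leaf — visit yew.
    Visit ash.
  At poppy: no right child.
  Visit poppy.
Visit hop.
Full post-order sequence: aster, bay, ivy, tulip, fig, moss, elm, rose, yew, ash, poppy, hop.

moss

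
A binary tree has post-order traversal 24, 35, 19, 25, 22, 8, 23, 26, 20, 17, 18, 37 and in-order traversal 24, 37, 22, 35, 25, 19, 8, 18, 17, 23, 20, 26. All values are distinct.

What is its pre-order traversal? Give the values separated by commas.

37, 24, 18, 8, 22, 25, 35, 19, 17, 20, 23, 26

The last element of post-order is the root; it splits in-order into left and right subtrees.
Root 37: left subtree has 1 node {24}, right has 10 {22, 35, 25, 19, 8, 18, 17, 23, 20, 26}.
  Root 18: left subtree has 5 nodes {22, 35, 25, 19, 8}, right has 4 {17, 23, 20, 26}.
    Root 8: left subtree has 4 nodes {22, 35, 25, 19}, right has 0 { }.
      Root 22: left subtree has 0 nodes { }, right has 3 {35, 25, 19}.
        Root 25: left subtree has 1 node {35}, right has 1 {19}.
    Root 17: left subtree has 0 nodes { }, right has 3 {23, 20, 26}.
      Root 20: left subtree has 1 node {23}, right has 1 {26}.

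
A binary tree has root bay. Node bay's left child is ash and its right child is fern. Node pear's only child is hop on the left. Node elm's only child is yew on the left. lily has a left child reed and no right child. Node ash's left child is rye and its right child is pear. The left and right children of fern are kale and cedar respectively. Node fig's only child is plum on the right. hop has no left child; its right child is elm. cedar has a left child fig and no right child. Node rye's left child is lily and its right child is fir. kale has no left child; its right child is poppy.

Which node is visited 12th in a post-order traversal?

Post-order visits the left subtree, then the right subtree, then the node.
At bay: go left to ash.
  At ash: go left to rye.
    At rye: go left to lily.
      At lily: go left to reed.
        reed is a leaf — visit reed.
      At lily: no right child.
      Visit lily.
    At rye: go right to fir.
      fir is a leaf — visit fir.
    Visit rye.
  At ash: go right to pear.
    At pear: go left to hop.
      At hop: no left child.
      At hop: go right to elm.
        At elm: go left to yew.
          yew is a leaf — visit yew.
        At elm: no right child.
        Visit elm.
      Visit hop.
    At pear: no right child.
    Visit pear.
  Visit ash.
At bay: go right to fern.
  At fern: go left to kale.
    At kale: no left child.
    At kale: go right to poppy.
      poppy is a leaf — visit poppy.
    Visit kale.
  At fern: go right to cedar.
    At cedar: go left to fig.
      At fig: no left child.
      At fig: go right to plum.
        plum is a leaf — visit plum.
      Visit fig.
    At cedar: no right child.
    Visit cedar.
  Visit fern.
Visit bay.
Full post-order sequence: reed, lily, fir, rye, yew, elm, hop, pear, ash, poppy, kale, plum, fig, cedar, fern, bay.

plum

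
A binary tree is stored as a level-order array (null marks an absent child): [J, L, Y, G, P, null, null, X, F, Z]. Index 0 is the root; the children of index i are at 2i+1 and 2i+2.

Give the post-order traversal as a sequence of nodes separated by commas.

X, F, G, Z, P, L, Y, J

Post-order visits the left subtree, then the right subtree, then the node.
At J: go left to L.
  At L: go left to G.
    At G: go left to X.
      X is a leaf — visit X.
    At G: go right to F.
      F is a leaf — visit F.
    Visit G.
  At L: go right to P.
    At P: go left to Z.
      Z is a leaf — visit Z.
    At P: no right child.
    Visit P.
  Visit L.
At J: go right to Y.
  Y is a leaf — visit Y.
Visit J.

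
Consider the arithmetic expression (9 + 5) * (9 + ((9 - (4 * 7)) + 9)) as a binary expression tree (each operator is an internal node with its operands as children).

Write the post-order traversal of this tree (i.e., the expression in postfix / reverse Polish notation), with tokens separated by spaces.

Post-order on an expression tree gives postfix notation: for each operator, emit left operand, right operand, then the operator.

9 5 + 9 9 4 7 * - 9 + + *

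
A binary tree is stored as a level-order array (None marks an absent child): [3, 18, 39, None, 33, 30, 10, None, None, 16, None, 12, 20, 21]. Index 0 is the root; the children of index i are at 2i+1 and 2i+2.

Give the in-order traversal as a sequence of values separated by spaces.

In-order visits the left subtree, then the node, then the right subtree.
At 3: go left to 18.
  At 18: no left child.
  Visit 18.
  At 18: go right to 33.
    At 33: go left to 16.
      16 is a leaf — visit 16.
    Visit 33.
    At 33: no right child.
Visit 3.
At 3: go right to 39.
  At 39: go left to 30.
    At 30: go left to 12.
      12 is a leaf — visit 12.
    Visit 30.
    At 30: go right to 20.
      20 is a leaf — visit 20.
  Visit 39.
  At 39: go right to 10.
    At 10: go left to 21.
      21 is a leaf — visit 21.
    Visit 10.
    At 10: no right child.

18 16 33 3 12 30 20 39 21 10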